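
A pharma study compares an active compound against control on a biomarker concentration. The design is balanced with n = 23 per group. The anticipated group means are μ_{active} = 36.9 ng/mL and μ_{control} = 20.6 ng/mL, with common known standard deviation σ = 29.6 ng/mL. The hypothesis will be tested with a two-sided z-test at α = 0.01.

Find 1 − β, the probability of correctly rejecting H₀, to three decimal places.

Power ≈ 0.239

Standardized effect: d = |μ_{active} − μ_{control}| / σ = |36.9 − 20.6| / 29.6 = 0.5507
Noncentrality parameter: δ = d·√(n/2) = 0.5507 × √(23/2) = 1.8674
Two-sided α = 0.01 → critical value z_{0.005} = 2.576.
Power = Φ(δ − 2.576) + Φ(−δ − 2.576) = Φ(-0.708) + Φ(-4.443) = 0.2393 + 0.0000 = 0.2394.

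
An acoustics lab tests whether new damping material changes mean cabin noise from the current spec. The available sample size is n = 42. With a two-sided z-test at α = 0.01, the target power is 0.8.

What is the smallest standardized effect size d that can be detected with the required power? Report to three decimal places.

d ≈ 0.527

Need Φ(δ − 2.576) = 0.8, so δ = 2.576 + 0.842 = 3.417.
(Lower-tail contribution to power is negligible for δ > 0.)
δ = d·√n ⇒ d = δ/√n = 3.417/√42 = 0.5273.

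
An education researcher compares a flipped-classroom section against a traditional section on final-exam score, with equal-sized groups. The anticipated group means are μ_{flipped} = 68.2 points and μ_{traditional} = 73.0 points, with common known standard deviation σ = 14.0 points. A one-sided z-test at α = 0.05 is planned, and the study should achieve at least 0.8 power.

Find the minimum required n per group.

n = 106 per group

Standardized effect: d = |μ_{flipped} − μ_{traditional}| / σ = |68.2 − 73.0| / 14.0 = 0.3429
For power 0.8 need Φ(δ − z_{0.05}) = 0.8, so δ = z_{0.05} + z_{0.20} = 1.645 + 0.842 = 2.486.
δ = d·√(n/2) ⇒ n = 2(δ/d)² = 2 × (2.486 / 0.3429)² = 105.19.
Rounding up, n = 106 per group.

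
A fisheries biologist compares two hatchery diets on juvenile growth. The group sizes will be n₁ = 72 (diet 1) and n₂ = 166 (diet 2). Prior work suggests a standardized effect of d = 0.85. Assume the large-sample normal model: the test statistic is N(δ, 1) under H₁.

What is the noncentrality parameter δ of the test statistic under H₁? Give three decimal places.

The noncentrality parameter scales effect size by the design's sample-size factor: δ = d / √(1/n₁ + 1/n₂) = 0.85 / √(1/72 + 1/166) = 6.0235

δ ≈ 6.024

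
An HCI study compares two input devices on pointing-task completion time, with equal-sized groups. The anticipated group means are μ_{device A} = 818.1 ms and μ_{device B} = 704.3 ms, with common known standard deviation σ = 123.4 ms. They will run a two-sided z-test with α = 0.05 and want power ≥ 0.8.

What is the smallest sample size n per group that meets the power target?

Standardized effect: d = |μ_{device A} − μ_{device B}| / σ = |818.1 − 704.3| / 123.4 = 0.9222
Set Φ(δ − 1.960) = 0.8; then δ − 1.960 = Φ⁻¹(0.8) = 0.842, giving δ = 2.802.
(Ignoring the negligible lower-tail rejection probability gives the usual closed-form inversion.)
δ = d·√(n/2) ⇒ n = 2(δ/d)² = 2 × (2.802 / 0.9222)² = 18.46.
Round up to the next whole unit.

n = 19 per group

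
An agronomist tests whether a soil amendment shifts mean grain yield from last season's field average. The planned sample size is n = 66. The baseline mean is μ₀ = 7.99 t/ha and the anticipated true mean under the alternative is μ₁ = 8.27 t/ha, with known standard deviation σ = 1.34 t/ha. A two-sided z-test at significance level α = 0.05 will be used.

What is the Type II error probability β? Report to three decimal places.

Standardized effect: d = |μ₁ − μ₀| / σ = |8.27 − 7.99| / 1.34 = 0.2090
Noncentrality parameter: δ = d·√n = 0.2090 × √66 = 1.6976
Critical value for a two-sided test at α = 0.05: z_{α/2} = 1.960.
Power = Φ(δ − 1.960) + Φ(−δ − 1.960) = Φ(-0.262) + Φ(-3.658) = 0.3965 + 0.0001 = 0.3966.
Type II error: β = 1 − power = 1 − 0.3966 = 0.6034.

β ≈ 0.603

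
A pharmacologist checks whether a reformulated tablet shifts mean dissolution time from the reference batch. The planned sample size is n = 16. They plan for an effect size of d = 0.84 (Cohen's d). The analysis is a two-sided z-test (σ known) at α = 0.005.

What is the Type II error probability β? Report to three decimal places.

β ≈ 0.290

Noncentrality parameter: δ = d·√n = 0.84 × √16 = 3.3600
Critical value for a two-sided test at α = 0.005: z_{α/2} = 2.807.
Power = Φ(δ − 2.807) + Φ(−δ − 2.807) = Φ(0.553) + Φ(-6.167) = 0.7099 + 0.0000 = 0.7099.
Type II error: β = 1 − power = 1 − 0.7099 = 0.2901.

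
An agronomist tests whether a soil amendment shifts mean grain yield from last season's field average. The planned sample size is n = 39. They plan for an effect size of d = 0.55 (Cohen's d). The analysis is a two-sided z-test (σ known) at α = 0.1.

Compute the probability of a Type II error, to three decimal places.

β ≈ 0.037

Noncentrality parameter: δ = d·√n = 0.55 × √39 = 3.4347
Two-sided α = 0.1 → critical value z_{0.05} = 1.645.
Power = Φ(δ − 1.645) + Φ(−δ − 1.645) = Φ(1.790) + Φ(-5.080) = 0.9633 + 0.0000 = 0.9633.
Type II error: β = 1 − power = 1 − 0.9633 = 0.0367.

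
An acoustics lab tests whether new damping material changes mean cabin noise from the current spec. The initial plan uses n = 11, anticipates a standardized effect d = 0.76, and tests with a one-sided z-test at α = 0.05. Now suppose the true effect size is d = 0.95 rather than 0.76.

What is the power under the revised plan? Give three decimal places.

With d = 0.95: δ = d·√n = 0.95 × √11 = 3.1508. Critical value z_{0.05} = 1.645.
Revised power = Φ(δ − 1.645) = Φ(1.506) = 0.9340.

Power ≈ 0.934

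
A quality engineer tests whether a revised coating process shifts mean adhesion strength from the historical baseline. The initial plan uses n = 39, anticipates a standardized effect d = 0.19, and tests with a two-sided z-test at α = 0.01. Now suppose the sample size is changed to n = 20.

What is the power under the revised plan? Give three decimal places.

Power ≈ 0.042

With n = 20: δ = d·√n = 0.19 × √20 = 0.8497. Critical value z_{0.005} = 2.576.
Revised power = Φ(δ − 2.576) + Φ(−δ − 2.576) = Φ(-1.726) + Φ(-3.426) = 0.0422 + 0.0003 = 0.0425.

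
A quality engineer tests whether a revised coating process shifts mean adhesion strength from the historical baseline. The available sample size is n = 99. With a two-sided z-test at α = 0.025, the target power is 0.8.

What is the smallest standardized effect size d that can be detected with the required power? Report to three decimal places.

d ≈ 0.310

Need Φ(δ − 2.241) = 0.8, so δ = 2.241 + 0.842 = 3.083.
(The second rejection-region term Φ(−δ − z_{α/2}) is negligible and dropped.)
δ = d·√n ⇒ d = δ/√n = 3.083/√99 = 0.3099.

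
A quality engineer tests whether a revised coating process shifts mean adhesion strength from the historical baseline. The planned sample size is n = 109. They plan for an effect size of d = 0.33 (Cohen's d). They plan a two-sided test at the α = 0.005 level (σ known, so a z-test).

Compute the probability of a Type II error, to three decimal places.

Noncentrality parameter: δ = d·√n = 0.33 × √109 = 3.4453
Critical value for a two-sided test at α = 0.005: z_{α/2} = 2.807.
Power = Φ(δ − 2.807) + Φ(−δ − 2.807) = Φ(0.638) + Φ(-6.252) = 0.7384 + 0.0000 = 0.7384.
Type II error: β = 1 − power = 1 − 0.7384 = 0.2616.

β ≈ 0.262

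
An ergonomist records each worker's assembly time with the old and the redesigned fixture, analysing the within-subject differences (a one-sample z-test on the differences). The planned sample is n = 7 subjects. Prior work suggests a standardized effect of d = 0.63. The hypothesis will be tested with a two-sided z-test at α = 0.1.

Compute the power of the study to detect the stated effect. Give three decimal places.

Power ≈ 0.509

Noncentrality parameter: δ = d·√n = 0.63 × √7 = 1.6668
Critical value for a two-sided test at α = 0.1: z_{α/2} = 1.645.
Power = Φ(δ − 1.645) + Φ(−δ − 1.645) = Φ(0.022) + Φ(-3.312) = 0.5088 + 0.0005 = 0.5092.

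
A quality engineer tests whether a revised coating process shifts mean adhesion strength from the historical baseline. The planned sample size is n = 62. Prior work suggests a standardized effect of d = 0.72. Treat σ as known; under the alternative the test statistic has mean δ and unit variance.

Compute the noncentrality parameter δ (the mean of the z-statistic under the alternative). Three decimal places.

The noncentrality parameter scales effect size by the design's sample-size factor: δ = d·√n = 0.72 × √62 = 5.6693

δ ≈ 5.669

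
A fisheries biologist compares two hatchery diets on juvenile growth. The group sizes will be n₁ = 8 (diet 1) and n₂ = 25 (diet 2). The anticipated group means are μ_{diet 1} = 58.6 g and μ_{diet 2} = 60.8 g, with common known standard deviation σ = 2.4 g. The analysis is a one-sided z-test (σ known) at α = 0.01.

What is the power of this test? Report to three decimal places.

Standardized effect: d = |μ_{diet 1} − μ_{diet 2}| / σ = |58.6 − 60.8| / 2.4 = 0.9167
Noncentrality parameter: δ = d / √(1/n₁ + 1/n₂) = 0.9167 / √(1/8 + 1/25) = 2.2567
One-sided α = 0.01 → critical value z_{0.01} = 2.326.
Power = P(Z > 2.326 − δ) = Φ(-0.070) = 0.4722.

Power ≈ 0.472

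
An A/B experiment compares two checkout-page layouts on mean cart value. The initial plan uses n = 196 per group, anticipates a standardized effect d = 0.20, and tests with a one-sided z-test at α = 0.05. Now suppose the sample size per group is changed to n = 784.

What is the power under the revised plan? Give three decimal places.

Power ≈ 0.990

With n = 784 per group: δ = d·√(n/2) = 0.20 × √(784/2) = 3.9598. Critical value z_{0.05} = 1.645.
Revised power = Φ(δ − 1.645) = Φ(2.315) = 0.9897.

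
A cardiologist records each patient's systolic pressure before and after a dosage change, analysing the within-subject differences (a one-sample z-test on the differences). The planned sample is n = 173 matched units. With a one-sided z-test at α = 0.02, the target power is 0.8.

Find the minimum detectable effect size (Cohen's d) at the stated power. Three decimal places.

Required noncentrality: δ = z_{0.02} + z_{0.20} = 2.054 + 0.842 = 2.895.
δ = d·√n ⇒ d = δ/√n = 2.895/√173 = 0.2201.

d ≈ 0.220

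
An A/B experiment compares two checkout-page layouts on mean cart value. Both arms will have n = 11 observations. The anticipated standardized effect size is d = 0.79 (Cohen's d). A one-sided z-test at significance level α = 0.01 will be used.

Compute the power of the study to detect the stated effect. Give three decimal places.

Noncentrality parameter: δ = d·√(n/2) = 0.79 × √(11/2) = 1.8527
Critical value for a one-sided test at α = 0.01: z_α = 2.326.
Power = P(Z > 2.326 − δ) = Φ(-0.474) = 0.3179.

Power ≈ 0.318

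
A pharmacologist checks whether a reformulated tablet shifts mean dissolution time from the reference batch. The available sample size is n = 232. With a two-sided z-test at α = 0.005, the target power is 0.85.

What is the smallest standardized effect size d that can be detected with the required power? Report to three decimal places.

d ≈ 0.252

Required noncentrality: δ = z_{0.0025} + z_{0.15} = 2.807 + 1.036 = 3.843.
(The second rejection-region term Φ(−δ − z_{α/2}) is negligible and dropped.)
δ = d·√n ⇒ d = δ/√n = 3.843/√232 = 0.2523.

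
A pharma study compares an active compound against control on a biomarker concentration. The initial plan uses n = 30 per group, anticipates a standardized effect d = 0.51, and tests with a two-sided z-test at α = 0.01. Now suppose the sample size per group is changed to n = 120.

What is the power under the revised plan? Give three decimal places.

Power ≈ 0.915

With n = 120 per group: δ = d·√(n/2) = 0.51 × √(120/2) = 3.9504. Critical value z_{0.005} = 2.576.
Revised power = Φ(δ − 2.576) + Φ(−δ − 2.576) = Φ(1.375) + Φ(-6.526) = 0.9154 + 0.0000 = 0.9154.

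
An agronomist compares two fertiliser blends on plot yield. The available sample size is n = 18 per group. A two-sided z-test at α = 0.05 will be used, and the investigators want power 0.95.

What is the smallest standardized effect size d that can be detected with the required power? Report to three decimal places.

d ≈ 1.202

Need Φ(δ − 1.960) = 0.95, so δ = 1.960 + 1.645 = 3.605.
(Lower-tail contribution to power is negligible for δ > 0.)
δ = d·√(n/2) ⇒ d = δ/√(n/2) = 3.605/√(18/2) = 1.2016.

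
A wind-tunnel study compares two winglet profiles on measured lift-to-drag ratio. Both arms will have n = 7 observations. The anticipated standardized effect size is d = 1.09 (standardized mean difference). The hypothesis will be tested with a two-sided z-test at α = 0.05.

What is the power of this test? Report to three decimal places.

Noncentrality parameter: δ = d·√(n/2) = 1.09 × √(7/2) = 2.0392
Critical value for a two-sided test at α = 0.05: z_{α/2} = 1.960.
Power = Φ(δ − 1.960) + Φ(−δ − 1.960) = Φ(0.079) + Φ(-3.999) = 0.5316 + 0.0000 = 0.5316.

Power ≈ 0.532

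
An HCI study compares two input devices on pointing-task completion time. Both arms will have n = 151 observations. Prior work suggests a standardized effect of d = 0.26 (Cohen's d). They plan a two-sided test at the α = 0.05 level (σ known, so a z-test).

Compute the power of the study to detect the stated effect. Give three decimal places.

Power ≈ 0.618

Noncentrality parameter: δ = d·√(n/2) = 0.26 × √(151/2) = 2.2592
Two-sided α = 0.05 → critical value z_{0.025} = 1.960.
Power = Φ(δ − 1.960) + Φ(−δ − 1.960) = Φ(0.299) + Φ(-4.219) = 0.6176 + 0.0000 = 0.6176.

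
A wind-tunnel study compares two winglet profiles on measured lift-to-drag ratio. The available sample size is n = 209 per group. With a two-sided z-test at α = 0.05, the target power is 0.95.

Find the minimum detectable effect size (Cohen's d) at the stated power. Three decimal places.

d ≈ 0.353

Need Φ(δ − 1.960) = 0.95, so δ = 1.960 + 1.645 = 3.605.
(Lower-tail contribution to power is negligible for δ > 0.)
δ = d·√(n/2) ⇒ d = δ/√(n/2) = 3.605/√(209/2) = 0.3526.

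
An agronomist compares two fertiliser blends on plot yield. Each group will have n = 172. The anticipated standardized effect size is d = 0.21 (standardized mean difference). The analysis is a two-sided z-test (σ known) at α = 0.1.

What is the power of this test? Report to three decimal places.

Power ≈ 0.619

Noncentrality parameter: δ = d·√(n/2) = 0.21 × √(172/2) = 1.9475
Two-sided α = 0.1 → critical value z_{0.05} = 1.645.
Power = Φ(δ − 1.645) + Φ(−δ − 1.645) = Φ(0.303) + Φ(-3.592) = 0.6189 + 0.0002 = 0.6191.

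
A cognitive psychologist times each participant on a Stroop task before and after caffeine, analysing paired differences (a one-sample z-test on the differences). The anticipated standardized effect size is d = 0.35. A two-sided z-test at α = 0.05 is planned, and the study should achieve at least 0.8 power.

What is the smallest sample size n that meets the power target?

n = 65

Set Φ(δ − 1.960) = 0.8; then δ − 1.960 = Φ⁻¹(0.8) = 0.842, giving δ = 2.802.
(The Φ(−δ − z_{α/2}) term is vanishingly small for δ > 0 and is dropped in the standard sample-size formula.)
δ = d·√n ⇒ n = (δ/d)² = (2.802 / 0.35)² = 64.07.
Rounding up, n = 65.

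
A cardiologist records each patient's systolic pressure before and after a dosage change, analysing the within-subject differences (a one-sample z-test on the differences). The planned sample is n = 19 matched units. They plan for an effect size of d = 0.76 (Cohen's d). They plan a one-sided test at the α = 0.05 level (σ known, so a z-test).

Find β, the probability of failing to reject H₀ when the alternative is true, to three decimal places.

β ≈ 0.048

Noncentrality parameter: δ = d·√n = 0.76 × √19 = 3.3128
One-sided α = 0.05 → critical value z_{0.05} = 1.645.
Power = P(Z > 1.645 − δ) = Φ(1.668) = 0.9523.
Type II error: β = 1 − power = 1 − 0.9523 = 0.0477.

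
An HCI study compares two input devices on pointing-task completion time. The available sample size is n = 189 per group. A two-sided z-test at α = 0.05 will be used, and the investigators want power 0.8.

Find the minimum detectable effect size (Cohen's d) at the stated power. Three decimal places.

Need Φ(δ − 1.960) = 0.8, so δ = 1.960 + 0.842 = 2.802.
(The second rejection-region term Φ(−δ − z_{α/2}) is negligible and dropped.)
δ = d·√(n/2) ⇒ d = δ/√(n/2) = 2.802/√(189/2) = 0.2882.

d ≈ 0.288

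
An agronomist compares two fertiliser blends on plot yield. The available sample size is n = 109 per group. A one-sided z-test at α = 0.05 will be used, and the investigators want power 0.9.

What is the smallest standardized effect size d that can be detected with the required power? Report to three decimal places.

d ≈ 0.396

Need Φ(δ − 1.645) = 0.9, so δ = 1.645 + 1.282 = 2.926.
δ = d·√(n/2) ⇒ d = δ/√(n/2) = 2.926/√(109/2) = 0.3964.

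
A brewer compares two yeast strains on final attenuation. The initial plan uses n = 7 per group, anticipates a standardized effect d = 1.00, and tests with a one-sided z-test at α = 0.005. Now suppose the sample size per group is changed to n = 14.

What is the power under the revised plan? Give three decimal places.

With n = 14 per group: δ = d·√(n/2) = 1.00 × √(14/2) = 2.6458. Critical value z_{0.005} = 2.576.
Revised power = P(Z > 2.576 − δ) = Φ(0.070) = 0.5279.

Power ≈ 0.528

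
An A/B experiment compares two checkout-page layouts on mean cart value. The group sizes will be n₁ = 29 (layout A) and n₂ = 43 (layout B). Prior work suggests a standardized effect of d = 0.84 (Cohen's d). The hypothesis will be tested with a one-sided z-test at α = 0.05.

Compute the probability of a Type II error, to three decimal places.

Noncentrality parameter: δ = d / √(1/n₁ + 1/n₂) = 0.84 / √(1/29 + 1/43) = 3.4958
Critical value for a one-sided test at α = 0.05: z_α = 1.645.
Power = Φ(δ − 1.645) = Φ(1.851) = 0.9679.
Type II error: β = 1 − power = 1 − 0.9679 = 0.0321.

β ≈ 0.032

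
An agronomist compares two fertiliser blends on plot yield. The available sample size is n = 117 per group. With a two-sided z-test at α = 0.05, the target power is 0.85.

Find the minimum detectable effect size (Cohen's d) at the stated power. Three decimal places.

d ≈ 0.392

Required noncentrality: δ = z_{0.025} + z_{0.15} = 1.960 + 1.036 = 2.996.
(Lower-tail contribution to power is negligible for δ > 0.)
δ = d·√(n/2) ⇒ d = δ/√(n/2) = 2.996/√(117/2) = 0.3918.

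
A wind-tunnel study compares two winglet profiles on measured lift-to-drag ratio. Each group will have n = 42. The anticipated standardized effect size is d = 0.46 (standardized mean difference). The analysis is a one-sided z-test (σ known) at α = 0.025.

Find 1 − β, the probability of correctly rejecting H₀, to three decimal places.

Power ≈ 0.559

Noncentrality parameter: δ = d·√(n/2) = 0.46 × √(42/2) = 2.1080
Critical value for a one-sided test at α = 0.025: z_α = 1.960.
Power = Φ(δ − 1.960) = Φ(0.148) = 0.5588.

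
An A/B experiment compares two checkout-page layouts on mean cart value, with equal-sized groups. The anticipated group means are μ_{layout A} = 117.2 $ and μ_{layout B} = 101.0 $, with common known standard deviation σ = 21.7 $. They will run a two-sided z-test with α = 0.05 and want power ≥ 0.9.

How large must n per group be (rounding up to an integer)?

n = 38 per group

Standardized effect: d = |μ_{layout A} − μ_{layout B}| / σ = |117.2 − 101.0| / 21.7 = 0.7465
For power 0.9 need Φ(δ − z_{0.025}) = 0.9, so δ = z_{0.025} + z_{0.10} = 1.960 + 1.282 = 3.242.
(For δ > 0 the lower-tail rejection region contributes negligibly to power, so the one-term inversion is standard.)
δ = d·√(n/2) ⇒ n = 2(δ/d)² = 2 × (3.242 / 0.7465)² = 37.71.
Round up to the next whole unit.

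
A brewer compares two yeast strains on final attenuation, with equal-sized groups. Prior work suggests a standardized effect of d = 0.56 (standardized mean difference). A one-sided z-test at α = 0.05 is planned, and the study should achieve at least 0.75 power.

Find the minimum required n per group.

For power 0.75 need Φ(δ − z_{0.05}) = 0.75, so δ = z_{0.05} + z_{0.25} = 1.645 + 0.674 = 2.319.
δ = d·√(n/2) ⇒ n = 2(δ/d)² = 2 × (2.319 / 0.56)² = 34.31.
Round up to the next whole unit.

n = 35 per group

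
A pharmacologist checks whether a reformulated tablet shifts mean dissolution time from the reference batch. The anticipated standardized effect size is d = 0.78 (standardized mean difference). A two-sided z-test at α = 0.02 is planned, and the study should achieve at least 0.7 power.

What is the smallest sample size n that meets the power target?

n = 14

For power 0.7 need Φ(δ − z_{0.01}) = 0.7, so δ = z_{0.01} + z_{0.30} = 2.326 + 0.524 = 2.851.
(For δ > 0 the lower-tail rejection region contributes negligibly to power, so the one-term inversion is standard.)
δ = d·√n ⇒ n = (δ/d)² = (2.851 / 0.78)² = 13.36.
Round up to the next whole unit.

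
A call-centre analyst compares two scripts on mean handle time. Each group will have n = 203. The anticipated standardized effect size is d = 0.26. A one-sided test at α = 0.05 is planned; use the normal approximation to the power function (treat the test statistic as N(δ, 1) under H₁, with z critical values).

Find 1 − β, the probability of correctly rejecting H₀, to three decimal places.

Power ≈ 0.835

Noncentrality parameter: δ = d·√(n/2) = 0.26 × √(203/2) = 2.6194
Critical value for a one-sided test at α = 0.05: z_α = 1.645.
Power = P(Z > 1.645 − δ) = Φ(0.975) = 0.8351.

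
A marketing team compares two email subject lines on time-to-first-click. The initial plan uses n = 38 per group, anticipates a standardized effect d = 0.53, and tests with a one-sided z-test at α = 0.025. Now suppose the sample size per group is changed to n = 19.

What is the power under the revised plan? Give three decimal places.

Power ≈ 0.372

With n = 19 per group: δ = d·√(n/2) = 0.53 × √(19/2) = 1.6336. Critical value z_{0.025} = 1.960.
Revised power = Φ(δ − 1.960) = Φ(-0.326) = 0.3721.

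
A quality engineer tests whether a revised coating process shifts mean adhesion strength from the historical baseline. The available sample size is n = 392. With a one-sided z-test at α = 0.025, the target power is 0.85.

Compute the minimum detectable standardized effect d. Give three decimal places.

d ≈ 0.151

Required noncentrality: δ = z_{0.025} + z_{0.15} = 1.960 + 1.036 = 2.996.
δ = d·√n ⇒ d = δ/√n = 2.996/√392 = 0.1513.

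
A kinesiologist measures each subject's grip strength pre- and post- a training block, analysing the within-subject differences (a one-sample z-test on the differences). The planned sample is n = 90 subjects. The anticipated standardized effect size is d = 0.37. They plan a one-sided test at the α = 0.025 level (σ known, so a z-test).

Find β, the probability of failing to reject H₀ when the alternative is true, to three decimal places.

β ≈ 0.061

Noncentrality parameter: δ = d·√n = 0.37 × √90 = 3.5101
Critical value for a one-sided test at α = 0.025: z_α = 1.960.
Power = Φ(δ − 1.960) = Φ(1.550) = 0.9394.
Type II error: β = 1 − power = 1 − 0.9394 = 0.0606.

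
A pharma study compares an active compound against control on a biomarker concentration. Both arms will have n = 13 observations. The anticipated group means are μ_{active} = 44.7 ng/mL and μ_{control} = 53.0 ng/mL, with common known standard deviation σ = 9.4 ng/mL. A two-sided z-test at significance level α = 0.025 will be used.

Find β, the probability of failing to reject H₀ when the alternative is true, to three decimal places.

β ≈ 0.496

Standardized effect: d = |μ_{active} − μ_{control}| / σ = |44.7 − 53.0| / 9.4 = 0.8830
Noncentrality parameter: δ = d·√(n/2) = 0.8830 × √(13/2) = 2.2512
Two-sided α = 0.025 → critical value z_{0.0125} = 2.241.
Power = Φ(δ − 2.241) + Φ(−δ − 2.241) = Φ(0.010) + Φ(-4.493) = 0.5039 + 0.0000 = 0.5039.
Type II error: β = 1 − power = 1 − 0.5039 = 0.4961.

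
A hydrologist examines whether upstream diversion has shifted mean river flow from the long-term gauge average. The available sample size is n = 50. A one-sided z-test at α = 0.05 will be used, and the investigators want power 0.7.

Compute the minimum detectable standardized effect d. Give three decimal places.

Need Φ(δ − 1.645) = 0.7, so δ = 1.645 + 0.524 = 2.169.
δ = d·√n ⇒ d = δ/√n = 2.169/√50 = 0.3068.

d ≈ 0.307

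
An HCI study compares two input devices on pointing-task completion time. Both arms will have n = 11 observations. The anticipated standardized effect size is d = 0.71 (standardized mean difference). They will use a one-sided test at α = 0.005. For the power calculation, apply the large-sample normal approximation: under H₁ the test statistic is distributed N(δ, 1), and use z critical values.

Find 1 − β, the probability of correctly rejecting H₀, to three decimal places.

Power ≈ 0.181

Noncentrality parameter: δ = d·√(n/2) = 0.71 × √(11/2) = 1.6651
Critical value for a one-sided test at α = 0.005: z_α = 2.576.
Power = P(Z > 2.576 − δ) = Φ(-0.911) = 0.1812.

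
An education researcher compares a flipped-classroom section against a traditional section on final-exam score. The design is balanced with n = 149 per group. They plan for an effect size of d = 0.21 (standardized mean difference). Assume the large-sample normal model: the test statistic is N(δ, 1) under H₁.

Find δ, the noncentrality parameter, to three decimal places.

δ ≈ 1.813

δ = d·√(n/2) = 0.21 × √(149/2) = 1.8126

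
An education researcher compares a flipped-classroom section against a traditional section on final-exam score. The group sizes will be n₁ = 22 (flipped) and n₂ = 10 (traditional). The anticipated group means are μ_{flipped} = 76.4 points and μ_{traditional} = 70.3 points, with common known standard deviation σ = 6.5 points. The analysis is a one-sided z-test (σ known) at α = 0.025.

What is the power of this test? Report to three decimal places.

Standardized effect: d = |μ_{flipped} − μ_{traditional}| / σ = |76.4 − 70.3| / 6.5 = 0.9385
Noncentrality parameter: δ = d / √(1/n₁ + 1/n₂) = 0.9385 / √(1/22 + 1/10) = 2.4607
Critical value for a one-sided test at α = 0.025: z_α = 1.960.
Power = P(Z > 1.960 − δ) = Φ(0.501) = 0.6917.

Power ≈ 0.692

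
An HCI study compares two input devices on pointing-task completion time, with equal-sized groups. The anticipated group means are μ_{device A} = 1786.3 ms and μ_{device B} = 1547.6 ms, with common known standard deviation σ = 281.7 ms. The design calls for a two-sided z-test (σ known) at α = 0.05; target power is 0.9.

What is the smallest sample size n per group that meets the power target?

n = 30 per group

Standardized effect: d = |μ_{device A} − μ_{device B}| / σ = |1786.3 − 1547.6| / 281.7 = 0.8474
For power 0.9 need Φ(δ − z_{0.025}) = 0.9, so δ = z_{0.025} + z_{0.10} = 1.960 + 1.282 = 3.242.
(For δ > 0 the lower-tail rejection region contributes negligibly to power, so the one-term inversion is standard.)
δ = d·√(n/2) ⇒ n = 2(δ/d)² = 2 × (3.242 / 0.8474)² = 29.27.
Round up to the next whole unit.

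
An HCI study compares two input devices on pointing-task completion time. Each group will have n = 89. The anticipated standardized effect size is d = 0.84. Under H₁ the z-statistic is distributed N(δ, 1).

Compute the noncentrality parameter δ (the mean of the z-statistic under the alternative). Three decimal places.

δ ≈ 5.603

The noncentrality parameter scales effect size by the design's sample-size factor: δ = d·√(n/2) = 0.84 × √(89/2) = 5.6035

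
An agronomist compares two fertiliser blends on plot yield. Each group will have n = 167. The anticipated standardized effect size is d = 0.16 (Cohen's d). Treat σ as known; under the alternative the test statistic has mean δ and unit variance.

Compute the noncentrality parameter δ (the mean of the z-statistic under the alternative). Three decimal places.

The noncentrality parameter scales effect size by the design's sample-size factor: δ = d·√(n/2) = 0.16 × √(167/2) = 1.4621

δ ≈ 1.462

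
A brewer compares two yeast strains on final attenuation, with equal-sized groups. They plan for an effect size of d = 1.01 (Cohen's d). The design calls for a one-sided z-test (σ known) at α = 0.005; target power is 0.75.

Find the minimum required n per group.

n = 21 per group

Set Φ(δ − 2.576) = 0.75; then δ − 2.576 = Φ⁻¹(0.75) = 0.674, giving δ = 3.250.
δ = d·√(n/2) ⇒ n = 2(δ/d)² = 2 × (3.250 / 1.01)² = 20.71.
Round up to the next whole unit.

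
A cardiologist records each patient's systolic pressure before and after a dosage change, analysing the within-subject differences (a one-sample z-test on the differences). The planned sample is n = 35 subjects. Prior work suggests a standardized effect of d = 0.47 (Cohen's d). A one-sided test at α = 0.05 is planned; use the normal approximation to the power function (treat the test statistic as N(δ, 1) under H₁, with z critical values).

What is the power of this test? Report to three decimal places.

Power ≈ 0.872

Noncentrality parameter: λ = d·√n = 0.47 × √35 = 2.7806
One-sided α = 0.05 → critical value z_{0.05} = 1.645.
Power = Φ(λ − 1.645) = Φ(1.136) = 0.8720.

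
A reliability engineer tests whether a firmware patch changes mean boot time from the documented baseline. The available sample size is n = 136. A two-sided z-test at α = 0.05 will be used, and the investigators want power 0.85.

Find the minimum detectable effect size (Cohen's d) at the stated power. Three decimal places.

d ≈ 0.257

Need Φ(δ − 1.960) = 0.85, so δ = 1.960 + 1.036 = 2.996.
(Lower-tail contribution to power is negligible for δ > 0.)
δ = d·√n ⇒ d = δ/√n = 2.996/√136 = 0.2569.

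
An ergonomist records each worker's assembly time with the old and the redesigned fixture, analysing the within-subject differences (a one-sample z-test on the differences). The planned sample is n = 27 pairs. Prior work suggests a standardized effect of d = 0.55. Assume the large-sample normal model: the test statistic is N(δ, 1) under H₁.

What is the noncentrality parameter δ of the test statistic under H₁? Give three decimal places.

δ ≈ 2.858

δ = d·√n = 0.55 × √27 = 2.8579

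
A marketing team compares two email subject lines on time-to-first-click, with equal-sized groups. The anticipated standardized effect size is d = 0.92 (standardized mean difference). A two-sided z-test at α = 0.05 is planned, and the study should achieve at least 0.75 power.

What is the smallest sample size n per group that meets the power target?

For power 0.75 need Φ(δ − z_{0.025}) = 0.75, so δ = z_{0.025} + z_{0.25} = 1.960 + 0.674 = 2.634.
(Ignoring the negligible lower-tail rejection probability gives the usual closed-form inversion.)
δ = d·√(n/2) ⇒ n = 2(δ/d)² = 2 × (2.634 / 0.92)² = 16.40.
Rounding up, n = 17 per group.

n = 17 per group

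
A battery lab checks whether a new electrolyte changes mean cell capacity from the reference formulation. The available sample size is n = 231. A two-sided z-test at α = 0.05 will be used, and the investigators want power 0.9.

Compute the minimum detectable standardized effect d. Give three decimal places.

Need Φ(δ − 1.960) = 0.9, so δ = 1.960 + 1.282 = 3.242.
(Lower-tail contribution to power is negligible for δ > 0.)
δ = d·√n ⇒ d = δ/√n = 3.242/√231 = 0.2133.

d ≈ 0.213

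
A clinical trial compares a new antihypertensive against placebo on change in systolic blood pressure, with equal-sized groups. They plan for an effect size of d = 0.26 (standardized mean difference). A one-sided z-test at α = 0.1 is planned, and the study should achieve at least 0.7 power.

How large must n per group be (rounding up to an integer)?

n = 97 per group

For power 0.7 need Φ(δ − z_{0.1}) = 0.7, so δ = z_{0.1} + z_{0.30} = 1.282 + 0.524 = 1.806.
δ = d·√(n/2) ⇒ n = 2(δ/d)² = 2 × (1.806 / 0.26)² = 96.49.
Rounding up, n = 97 per group.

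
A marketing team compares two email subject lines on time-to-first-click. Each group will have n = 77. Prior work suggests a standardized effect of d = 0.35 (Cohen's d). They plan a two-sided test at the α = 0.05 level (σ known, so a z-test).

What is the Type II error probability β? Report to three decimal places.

β ≈ 0.416

Noncentrality parameter: δ = d·√(n/2) = 0.35 × √(77/2) = 2.1717
Two-sided α = 0.05 → critical value z_{0.025} = 1.960.
Power = Φ(δ − 1.960) + Φ(−δ − 1.960) = Φ(0.212) + Φ(-4.132) = 0.5838 + 0.0000 = 0.5839.
Type II error: β = 1 − power = 1 − 0.5839 = 0.4161.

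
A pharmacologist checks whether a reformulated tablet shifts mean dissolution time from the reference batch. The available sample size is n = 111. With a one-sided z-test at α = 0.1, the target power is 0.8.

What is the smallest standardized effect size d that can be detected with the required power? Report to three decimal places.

d ≈ 0.202

Required noncentrality: δ = z_{0.1} + z_{0.20} = 1.282 + 0.842 = 2.123.
δ = d·√n ⇒ d = δ/√n = 2.123/√111 = 0.2015.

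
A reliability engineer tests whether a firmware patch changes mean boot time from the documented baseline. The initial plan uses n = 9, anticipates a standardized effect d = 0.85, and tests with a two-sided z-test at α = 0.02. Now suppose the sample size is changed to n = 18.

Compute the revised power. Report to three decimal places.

Power ≈ 0.900

With n = 18: δ = d·√n = 0.85 × √18 = 3.6062. Critical value z_{0.01} = 2.326.
Revised power = Φ(δ − 2.326) + Φ(−δ − 2.326) = Φ(1.280) + Φ(-5.933) = 0.8997 + 0.0000 = 0.8997.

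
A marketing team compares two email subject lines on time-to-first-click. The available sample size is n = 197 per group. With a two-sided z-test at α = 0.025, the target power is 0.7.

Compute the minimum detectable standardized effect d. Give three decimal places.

d ≈ 0.279

Required noncentrality: δ = z_{0.0125} + z_{0.30} = 2.241 + 0.524 = 2.766.
(The second rejection-region term Φ(−δ − z_{α/2}) is negligible and dropped.)
δ = d·√(n/2) ⇒ d = δ/√(n/2) = 2.766/√(197/2) = 0.2787.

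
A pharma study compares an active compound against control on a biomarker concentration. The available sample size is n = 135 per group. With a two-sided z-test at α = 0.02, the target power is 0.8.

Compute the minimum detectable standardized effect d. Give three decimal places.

Required noncentrality: δ = z_{0.01} + z_{0.20} = 2.326 + 0.842 = 3.168.
(The second rejection-region term Φ(−δ − z_{α/2}) is negligible and dropped.)
δ = d·√(n/2) ⇒ d = δ/√(n/2) = 3.168/√(135/2) = 0.3856.

d ≈ 0.386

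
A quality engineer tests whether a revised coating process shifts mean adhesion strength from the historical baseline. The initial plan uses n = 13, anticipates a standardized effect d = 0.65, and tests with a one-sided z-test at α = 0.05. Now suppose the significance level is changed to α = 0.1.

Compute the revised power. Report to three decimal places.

δ = d·√n = 0.65 × √13 = 2.3436 (unchanged). New critical value: z_{0.1} = 1.282.
Revised power = P(Z > 1.282 − δ) = Φ(1.062) = 0.8559.

Power ≈ 0.856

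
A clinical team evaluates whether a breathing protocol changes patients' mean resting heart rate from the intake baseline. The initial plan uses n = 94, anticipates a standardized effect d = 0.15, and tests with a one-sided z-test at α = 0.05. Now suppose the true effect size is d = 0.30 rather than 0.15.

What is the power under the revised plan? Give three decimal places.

Power ≈ 0.897

With d = 0.30: δ = d·√n = 0.30 × √94 = 2.9086. Critical value z_{0.05} = 1.645.
Revised power = Φ(δ − 1.645) = Φ(1.264) = 0.8968.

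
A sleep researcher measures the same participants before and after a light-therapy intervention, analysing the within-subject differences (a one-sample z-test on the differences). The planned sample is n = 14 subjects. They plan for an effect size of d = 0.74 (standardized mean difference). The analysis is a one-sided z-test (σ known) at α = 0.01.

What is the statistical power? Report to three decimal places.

Noncentrality parameter: δ = d·√n = 0.74 × √14 = 2.7688
Critical value for a one-sided test at α = 0.01: z_α = 2.326.
Power = Φ(δ − 2.326) = Φ(0.442) = 0.6709.

Power ≈ 0.671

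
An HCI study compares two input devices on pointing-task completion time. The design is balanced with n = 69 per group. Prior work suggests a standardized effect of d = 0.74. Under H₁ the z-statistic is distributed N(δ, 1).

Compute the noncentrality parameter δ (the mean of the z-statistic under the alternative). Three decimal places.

δ = d·√(n/2) = 0.74 × √(69/2) = 4.3465

δ ≈ 4.347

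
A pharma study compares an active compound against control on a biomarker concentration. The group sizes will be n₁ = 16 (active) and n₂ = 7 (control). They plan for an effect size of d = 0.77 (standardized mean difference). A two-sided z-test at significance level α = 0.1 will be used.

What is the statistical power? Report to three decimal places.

Noncentrality parameter: δ = d / √(1/n₁ + 1/n₂) = 0.77 / √(1/16 + 1/7) = 1.6992
Critical value for a two-sided test at α = 0.1: z_{α/2} = 1.645.
Power = Φ(δ − 1.645) + Φ(−δ − 1.645) = Φ(0.054) + Φ(-3.344) = 0.5217 + 0.0004 = 0.5221.

Power ≈ 0.522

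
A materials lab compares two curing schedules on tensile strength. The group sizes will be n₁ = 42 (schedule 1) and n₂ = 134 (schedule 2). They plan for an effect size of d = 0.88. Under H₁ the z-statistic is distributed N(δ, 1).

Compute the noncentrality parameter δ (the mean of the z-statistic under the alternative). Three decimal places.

δ ≈ 4.976

The noncentrality parameter scales effect size by the design's sample-size factor: δ = d / √(1/n₁ + 1/n₂) = 0.88 / √(1/42 + 1/134) = 4.9763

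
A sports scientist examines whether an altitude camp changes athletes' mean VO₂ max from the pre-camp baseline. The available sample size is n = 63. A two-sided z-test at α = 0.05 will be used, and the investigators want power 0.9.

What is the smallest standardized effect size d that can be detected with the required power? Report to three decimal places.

Need Φ(δ − 1.960) = 0.9, so δ = 1.960 + 1.282 = 3.242.
(The second rejection-region term Φ(−δ − z_{α/2}) is negligible and dropped.)
δ = d·√n ⇒ d = δ/√n = 3.242/√63 = 0.4084.

d ≈ 0.408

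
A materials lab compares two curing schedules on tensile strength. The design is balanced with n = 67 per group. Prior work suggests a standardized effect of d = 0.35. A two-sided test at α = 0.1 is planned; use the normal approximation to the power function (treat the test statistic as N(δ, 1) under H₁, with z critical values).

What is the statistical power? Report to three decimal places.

Noncentrality parameter: δ = d·√(n/2) = 0.35 × √(67/2) = 2.0258
Critical value for a two-sided test at α = 0.1: z_{α/2} = 1.645.
Power = Φ(δ − 1.645) + Φ(−δ − 1.645) = Φ(0.381) + Φ(-3.671) = 0.6484 + 0.0001 = 0.6485.

Power ≈ 0.648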